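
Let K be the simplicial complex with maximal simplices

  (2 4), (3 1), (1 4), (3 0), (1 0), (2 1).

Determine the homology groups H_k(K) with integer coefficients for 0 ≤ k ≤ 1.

H_0 ≅ Z,  H_1 ≅ Z^2.

Take the total order 0 < 1 < 2 < 3 < 4 on the vertex set. Then K (dimension 1) consists of the simplices:

  0-simplices (5): [0], [1], [2], [3], [4]
  1-simplices (6): [0,1], [0,3], [1,2], [1,3], [1,4], [2,4]

so the chain groups are C_0 ≅ Z^5, C_1 ≅ Z^6.

∂_1: C_1 → C_0 maps an edge to its endpoints' difference, ∂[p,q] = q − p.
This gives a 5×6 integer matrix of rank 4; reducing to Smith normal form yields diagonal entries (1,1,1,1).

Now H_k = ker ∂_k / im ∂_{k+1}, so:

  H_0: rank C_0 − rank ∂_1 = 5 − 4 = 1, and the invariant factors of ∂_1 are all 1, so H_0 ≅ Z.
  H_1: rank ker ∂_1 − rank ∂_2 = (6 − 4) − 0 = 2, and there is no ∂_2, so H_1 ≅ Z^2.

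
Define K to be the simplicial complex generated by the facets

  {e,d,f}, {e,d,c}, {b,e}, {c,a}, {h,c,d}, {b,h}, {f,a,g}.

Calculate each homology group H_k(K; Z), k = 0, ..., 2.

Take the total order a < b < c < d < e < f < g < h on the vertex set. Then K (dimension 2) consists of the simplices:

  0-simplices (8): a, b, c, d, e, f, g, h
  1-simplices (13): ac, af, ag, be, bh, cd, ce, ch, de, df, dh, ef, fg
  2-simplices (4): afg, cde, cdh, def

giving chain groups C_0 ≅ Z^8, C_1 ≅ Z^13, C_2 ≅ Z^4.

The boundary map ∂_1: C_1 → C_0 is given by ∂[p,q] = [q] − [p].
As a 8×13 matrix over Z this has rank 7, with invariant factors (1,1,1,1,1,1,1).

Boundary ∂_2: C_2 → C_1 acts by ∂[p,q,r] = [q,r] − [p,r] + [p,q]. For instance
  ∂cdh = dh − ch + cd,
  ∂cde = de − ce + cd.
The resulting 13×4 matrix has rank 4, and its Smith normal form has invariant factors (1,1,1,1).

From H_k ≅ ker(∂_k) / im(∂_{k+1}) we obtain:

  H_0: rank C_0 − rank ∂_1 = 8 − 7 = 1, and the invariant factors of ∂_1 are all 1, so H_0 ≅ Z.
  H_1: rank ker ∂_1 − rank ∂_2 = (13 − 7) − 4 = 2, and the invariant factors of ∂_2 are all 1, so H_1 ≅ Z^2.
  H_2: rank ker ∂_2 − rank ∂_3 = (4 − 4) − 0 = 0, and there is no ∂_3, so H_2 ≅ 0.

As a check, the Euler characteristic is 8 − 13 + 4 = -1, which agrees with 1 − 2 + 0 = -1.

H_0 = Z,  H_1 = Z^2,  H_2 = 0.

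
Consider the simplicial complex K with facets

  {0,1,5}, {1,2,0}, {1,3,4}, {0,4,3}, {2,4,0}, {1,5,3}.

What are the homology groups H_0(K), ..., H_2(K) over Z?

Take the total order 0 < 1 < 2 < 3 < 4 < 5 on the vertex set. Then K (dimension 2) consists of the simplices:

  0-simplices (6): [0], [1], [2], [3], [4], [5]
  1-simplices (12): [0,1], [0,2], [0,3], [0,4], [0,5], [1,2], [1,3], [1,4], [1,5], [2,4], [3,4], [3,5]
  2-simplices (6): [0,1,2], [0,1,5], [0,2,4], [0,3,4], [1,3,4], [1,3,5]

Hence C_0 ≅ Z^6, C_1 ≅ Z^12, C_2 ≅ Z^6.

Boundary ∂_1: C_1 → C_0 sends each edge [p,q] (with p < q) to q − p. For instance
  ∂[0,4] = [4] − [0].
The 6×12 boundary matrix has rank 5 and Smith normal form diag(1,1,1,1,1).

The boundary map ∂_2: C_2 → C_1 acts by ∂[p,q,r] = [q,r] − [p,r] + [p,q]. For instance
  ∂[0,2,4] = [2,4] − [0,4] + [0,2],
  ∂[1,3,4] = [3,4] − [1,4] + [1,3].
As a 12×6 matrix over Z this has rank 6, with invariant factors (1,1,1,1,1,1).

Computing H_k = (kernel of ∂_k) / (image of ∂_{k+1}):

  H_0: rank C_0 − rank ∂_1 = 6 − 5 = 1, and the invariant factors of ∂_1 are all 1, so H_0 = Z.
  H_1: rank ker ∂_1 − rank ∂_2 = (12 − 5) − 6 = 1, and the invariant factors of ∂_2 are all 1, so H_1 = Z.
  H_2: rank ker ∂_2 − rank ∂_3 = (6 − 6) − 0 = 0, and there is no ∂_3, so H_2 = 0.

H_0 = Z,  H_1 = Z,  H_2 = 0.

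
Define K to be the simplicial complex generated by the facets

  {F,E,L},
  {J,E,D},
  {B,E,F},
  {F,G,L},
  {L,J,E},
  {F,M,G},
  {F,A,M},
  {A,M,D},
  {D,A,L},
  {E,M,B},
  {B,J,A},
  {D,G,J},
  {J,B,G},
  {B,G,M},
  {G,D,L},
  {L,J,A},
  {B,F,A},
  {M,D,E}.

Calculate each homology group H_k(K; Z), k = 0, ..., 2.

H_0 ≅ Z,  H_1 ≅ Z ⊕ Z_2,  H_2 = 0.

Take the total order A < B < D < E < F < G < J < L < M on the vertex set. Then K (dimension 2) consists of the simplices:

  0-simplices (9): A, B, D, E, F, G, J, L, M
  1-simplices (27): AB, AD, AF, AJ, AL, AM, BE, BF, BG, BJ, BM, DE, DG, DJ, DL, DM, EF, EJ, EL, EM, FG, FL, FM, GJ, GL, GM, JL
  2-simplices (18): ABF, ABJ, ADL, ADM, AFM, AJL, BEF, BEM, BGJ, BGM, DEJ, DEM, DGJ, DGL, EFL, EJL, FGL, FGM

so the chain groups are C_0 ≅ Z^9, C_1 ≅ Z^27, C_2 ≅ Z^18.

∂_1: C_1 → C_0 sends each edge [p,q] (with p < q) to q − p. For instance
  ∂BJ = J − B.
This gives a 9×27 integer matrix of rank 8; reducing to Smith normal form yields diagonal entries (1,1,1,1,1,1,1,1).

Boundary ∂_2: C_2 → C_1 acts by ∂[p,q,r] = [q,r] − [p,r] + [p,q]. For instance
  ∂DEJ = EJ − DJ + DE,
  ∂ABF = BF − AF + AB.
This gives a 27×18 integer matrix of rank 18; reducing to Smith normal form yields diagonal entries (1,1,1,1,1,1,1,1,1,1,1,1,1,1,1,1,1,2).

Now H_k = ker ∂_k / im ∂_{k+1}, so:

  H_0: rank C_0 − rank ∂_1 = 9 − 8 = 1, and the invariant factors of ∂_1 are all 1, so H_0 ≅ Z.
  H_1: rank ker ∂_1 − rank ∂_2 = (27 − 8) − 18 = 1, and ∂_2 has invariant factor 2 > 1, so H_1 ≅ Z ⊕ Z_2.
  H_2: rank ker ∂_2 − rank ∂_3 = (18 − 18) − 0 = 0, and there is no ∂_3, so H_2 ≅ 0.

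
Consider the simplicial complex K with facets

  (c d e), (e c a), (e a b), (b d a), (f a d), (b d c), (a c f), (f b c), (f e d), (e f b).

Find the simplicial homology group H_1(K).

Take the total order a < b < c < d < e < f on the vertex set. Then K (dimension 2) consists of the simplices:

  0-simplices (6): a, b, c, d, e, f
  1-simplices (15): ab, ac, ad, ae, af, bc, bd, be, bf, cd, ce, cf, de, df, ef
  2-simplices (10): abd, abe, ace, acf, adf, bcd, bcf, bef, cde, def

so the chain groups are C_0 ≅ Z^6, C_1 ≅ Z^15, C_2 ≅ Z^10.

The boundary map ∂_1: C_1 → C_0 sends each edge [p,q] (with p < q) to q − p.
The 6×15 boundary matrix has rank 5 and Smith normal form diag(1,1,1,1,1).

∂_2: C_2 → C_1 acts by ∂[p,q,r] = [q,r] − [p,r] + [p,q]. For instance
  ∂bef = ef − bf + be,
  ∂acf = cf − af + ac.
The resulting 15×10 matrix has rank 10, and its Smith normal form has invariant factors (1,1,1,1,1,1,1,1,1,2).

Computing H_k = (kernel of ∂_k) / (image of ∂_{k+1}):

  H_1: rank ker ∂_1 − rank ∂_2 = (15 − 5) − 10 = 0, and ∂_2 has invariant factor 2 > 1, so H_1 ≅ Z/2.

H_1 ≅ Z/2.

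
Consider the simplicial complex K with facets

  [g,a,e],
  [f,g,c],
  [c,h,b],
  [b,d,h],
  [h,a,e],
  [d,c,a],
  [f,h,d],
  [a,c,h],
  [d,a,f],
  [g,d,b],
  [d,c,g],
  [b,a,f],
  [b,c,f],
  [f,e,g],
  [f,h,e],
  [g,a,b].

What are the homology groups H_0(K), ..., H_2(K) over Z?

We work with the vertex ordering a < b < c < d < e < f < g < h. The simplices of K, each written with vertices in increasing order, are:

  0-simplices (8): a, b, c, d, e, f, g, h
  1-simplices (24): ab, ac, ad, ae, af, ag, ah, bc, bd, bf, bg, bh, cd, cf, cg, ch, df, dg, dh, ef, eg, eh, fg, fh
  2-simplices (16): abf, abg, acd, ach, adf, aeg, aeh, bcf, bch, bdg, bdh, cdg, cfg, dfh, efg, efh

so the chain groups are C_0 ≅ Z^8, C_1 ≅ Z^24, C_2 ≅ Z^16.

The boundary map ∂_1: C_1 → C_0 sends each edge [p,q] (with p < q) to q − p. For instance
  ∂bh = h − b.
The 8×24 boundary matrix has rank 7 and Smith normal form diag(1,1,1,1,1,1,1).

∂_2: C_2 → C_1 maps a triangle to the signed sum of its edges. For instance
  ∂dfh = fh − dh + df,
  ∂cfg = fg − cg + cf.
As a 24×16 matrix over Z this has rank 15, with invariant factors (1,1,1,1,1,1,1,1,1,1,1,1,1,1,1).

Now H_k = ker ∂_k / im ∂_{k+1}, so:

  H_0: rank C_0 − rank ∂_1 = 8 − 7 = 1, and the invariant factors of ∂_1 are all 1, so H_0 ≅ Z.
  H_1: rank ker ∂_1 − rank ∂_2 = (24 − 7) − 15 = 2, and the invariant factors of ∂_2 are all 1, so H_1 ≅ Z^2.
  H_2: rank ker ∂_2 − rank ∂_3 = (16 − 15) − 0 = 1, and there is no ∂_3, so H_2 ≅ Z.

As a check, the Euler characteristic is 8 − 24 + 16 = 0, which agrees with 1 − 2 + 1 = 0.
(K is a triangulation of the torus T^2.)

H_0 ≅ Z,  H_1 ≅ Z^2,  H_2 ≅ Z.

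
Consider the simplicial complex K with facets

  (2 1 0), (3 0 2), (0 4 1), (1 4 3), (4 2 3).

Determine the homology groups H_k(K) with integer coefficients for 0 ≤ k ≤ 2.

We work with the vertex ordering 0 < 1 < 2 < 3 < 4. The simplices of K, each written with vertices in increasing order, are:

  0-simplices (5): [0], [1], [2], [3], [4]
  1-simplices (10): [0,1], [0,2], [0,3], [0,4], [1,2], [1,3], [1,4], [2,3], [2,4], [3,4]
  2-simplices (5): [0,1,2], [0,1,4], [0,2,3], [1,3,4], [2,3,4]

so the chain groups are C_0 ≅ Z^5, C_1 ≅ Z^10, C_2 ≅ Z^5.

Boundary ∂_1: C_1 → C_0 maps an edge to its endpoints' difference, ∂[p,q] = q − p.
This gives a 5×10 integer matrix of rank 4; reducing to Smith normal form yields diagonal entries (1,1,1,1).

The boundary map ∂_2: C_2 → C_1 maps a triangle to the signed sum of its edges. For instance
  ∂[0,1,2] = [1,2] − [0,2] + [0,1],
  ∂[0,2,3] = [2,3] − [0,3] + [0,2].
This gives a 10×5 integer matrix of rank 5; reducing to Smith normal form yields diagonal entries (1,1,1,1,1).

Now H_k = ker ∂_k / im ∂_{k+1}, so:

  H_0: rank C_0 − rank ∂_1 = 5 − 4 = 1, and the invariant factors of ∂_1 are all 1, so H_0 ≅ Z.
  H_1: rank ker ∂_1 − rank ∂_2 = (10 − 4) − 5 = 1, and the invariant factors of ∂_2 are all 1, so H_1 ≅ Z.
  H_2: rank ker ∂_2 − rank ∂_3 = (5 − 5) − 0 = 0, and there is no ∂_3, so H_2 ≅ 0.

H_0 ≅ Z,  H_1 ≅ Z,  H_2 = 0.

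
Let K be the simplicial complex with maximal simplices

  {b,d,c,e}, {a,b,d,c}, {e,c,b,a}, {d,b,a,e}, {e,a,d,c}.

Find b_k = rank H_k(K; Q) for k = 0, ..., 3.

Fix the vertex order a < b < c < d < e and write every simplex with vertices in increasing order. Then dim K = 3 and the simplices of K are:

  0-simplices (5): a, b, c, d, e
  1-simplices (10): ab, ac, ad, ae, bc, bd, be, cd, ce, de
  2-simplices (10): abc, abd, abe, acd, ace, ade, bcd, bce, bde, cde
  3-simplices (5): abcd, abce, abde, acde, bcde

so the chain groups are C_0 ≅ Z^5, C_1 ≅ Z^10, C_2 ≅ Z^10, C_3 ≅ Z^5.

The boundary map ∂_1: C_1 → C_0 is given by ∂[p,q] = [q] − [p]. For instance
  ∂be = e − b.
As a 5×10 matrix over Z this has rank 4, with invariant factors (1,1,1,1).

The boundary map ∂_2: C_2 → C_1 maps a triangle to the signed sum of its edges. For instance
  ∂acd = cd − ad + ac,
  ∂ade = de − ae + ad.
The resulting 10×10 matrix has rank 6, and its Smith normal form has invariant factors (1,1,1,1,1,1).

∂_3: C_3 → C_2 sends each 3-simplex σ to the alternating sum Σ_i (−1)^i (σ with its i-th vertex removed). For instance
  ∂acde = cde − ade + ace − acd,
  ∂abce = bce − ace + abe − abc.
This gives a 10×5 integer matrix of rank 4; reducing to Smith normal form yields diagonal entries (1,1,1,1).

Reading off H_k = ker ∂_k / im ∂_{k+1}:

  H_0: rank C_0 − rank ∂_1 = 5 − 4 = 1, and the invariant factors of ∂_1 are all 1, so H_0 ≅ Z.
  H_1: rank ker ∂_1 − rank ∂_2 = (10 − 4) − 6 = 0, and the invariant factors of ∂_2 are all 1, so H_1 ≅ 0.
  H_2: rank ker ∂_2 − rank ∂_3 = (10 − 6) − 4 = 0, and the invariant factors of ∂_3 are all 1, so H_2 ≅ 0.
  H_3: rank ker ∂_3 − rank ∂_4 = (5 − 4) − 0 = 1, and there is no ∂_4, so H_3 ≅ Z.

(K is a triangulation of the 3-sphere S^3.)

Hence the Betti numbers are b_0 = 1, b_1 = 0, b_2 = 0, b_3 = 1.

b_0 = 1, b_1 = 0, b_2 = 0, b_3 = 1.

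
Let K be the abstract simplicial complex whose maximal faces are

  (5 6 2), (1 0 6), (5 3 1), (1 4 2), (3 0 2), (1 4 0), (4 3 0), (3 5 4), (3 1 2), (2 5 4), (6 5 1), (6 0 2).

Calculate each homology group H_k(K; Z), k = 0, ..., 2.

K has 7 vertices, 18 edges, 12 triangles.
rank ∂_0 = 0, rank ∂_1 = 6 ⇒ b_0 = 7 − 0 − 6 = 1; all invariant factors of ∂_1 are 1 so no torsion. So H_0 ≅ Z.
rank ∂_1 = 6, rank ∂_2 = 12 ⇒ b_1 = 18 − 6 − 12 = 0; ∂_2 has invariant factor(s) [2] giving torsion. So H_1 ≅ Z_2.
rank ∂_2 = 12, rank ∂_3 = 0 ⇒ b_2 = 12 − 12 − 0 = 0. So H_2 ≅ 0.

H_0 ≅ Z,  H_1 ≅ Z_2,  H_2 = 0.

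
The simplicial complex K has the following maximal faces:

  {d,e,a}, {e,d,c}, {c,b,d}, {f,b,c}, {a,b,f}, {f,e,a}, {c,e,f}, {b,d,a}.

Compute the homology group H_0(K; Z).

Order the vertices as a < b < c < d < e < f. Listing each simplex with vertices in this order, K has dimension 2 with simplices:

  0-simplices (6): a, b, c, d, e, f
  1-simplices (12): ab, ad, ae, af, bc, bd, bf, cd, ce, cf, de, ef
  2-simplices (8): abd, abf, ade, aef, bcd, bcf, cde, cef

giving chain groups C_0 ≅ Z^6, C_1 ≅ Z^12, C_2 ≅ Z^8.

The boundary map ∂_1: C_1 → C_0 sends each edge [p,q] (with p < q) to q − p.
The 6×12 boundary matrix has rank 5 and Smith normal form diag(1,1,1,1,1).

Boundary ∂_2: C_2 → C_1 acts by ∂[p,q,r] = [q,r] − [p,r] + [p,q]. For instance
  ∂cef = ef − cf + ce,
  ∂abf = bf − af + ab.
The 12×8 boundary matrix has rank 7 and Smith normal form diag(1,1,1,1,1,1,1).

Computing H_k = (kernel of ∂_k) / (image of ∂_{k+1}):

  H_0: rank C_0 − rank ∂_1 = 6 − 5 = 1, and the invariant factors of ∂_1 are all 1, so H_0 = Z.

H_0 ≅ Z.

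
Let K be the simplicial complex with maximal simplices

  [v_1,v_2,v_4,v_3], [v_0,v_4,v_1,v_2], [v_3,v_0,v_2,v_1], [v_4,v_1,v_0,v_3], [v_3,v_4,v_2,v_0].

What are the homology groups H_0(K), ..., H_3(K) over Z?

Fix the vertex order v_0 < v_1 < v_2 < v_3 < v_4 and write every simplex with vertices in increasing order. Then dim K = 3 and the simplices of K are:

  0-simplices (5): [v_0], [v_1], [v_2], [v_3], [v_4]
  1-simplices (10): [v_0,v_1], [v_0,v_2], [v_0,v_3], [v_0,v_4], [v_1,v_2], [v_1,v_3], [v_1,v_4], [v_2,v_3], [v_2,v_4], [v_3,v_4]
  2-simplices (10): [v_0,v_1,v_2], [v_0,v_1,v_3], [v_0,v_1,v_4], [v_0,v_2,v_3], [v_0,v_2,v_4], [v_0,v_3,v_4], [v_1,v_2,v_3], [v_1,v_2,v_4], [v_1,v_3,v_4], [v_2,v_3,v_4]
  3-simplices (5): [v_0,v_1,v_2,v_3], [v_0,v_1,v_2,v_4], [v_0,v_1,v_3,v_4], [v_0,v_2,v_3,v_4], [v_1,v_2,v_3,v_4]

so the chain groups are C_0 ≅ Z^5, C_1 ≅ Z^10, C_2 ≅ Z^10, C_3 ≅ Z^5.

Boundary ∂_1: C_1 → C_0 maps an edge to its endpoints' difference, ∂[p,q] = q − p.
The 5×10 boundary matrix has rank 4 and Smith normal form diag(1,1,1,1).

∂_2: C_2 → C_1 maps a triangle to the signed sum of its edges. For instance
  ∂[v_1,v_3,v_4] = [v_3,v_4] − [v_1,v_4] + [v_1,v_3],
  ∂[v_0,v_1,v_3] = [v_1,v_3] − [v_0,v_3] + [v_0,v_1].
As a 10×10 matrix over Z this has rank 6, with invariant factors (1,1,1,1,1,1).

Boundary ∂_3: C_3 → C_2 sends each 3-simplex σ to the alternating sum Σ_i (−1)^i (σ with its i-th vertex removed). For instance
  ∂[v_0,v_1,v_2,v_3] = [v_1,v_2,v_3] − [v_0,v_2,v_3] + [v_0,v_1,v_3] − [v_0,v_1,v_2],
  ∂[v_1,v_2,v_3,v_4] = [v_2,v_3,v_4] − [v_1,v_3,v_4] + [v_1,v_2,v_4] − [v_1,v_2,v_3].
As a 10×5 matrix over Z this has rank 4, with invariant factors (1,1,1,1).

Computing H_k = (kernel of ∂_k) / (image of ∂_{k+1}):

  H_0: rank C_0 − rank ∂_1 = 5 − 4 = 1, and the invariant factors of ∂_1 are all 1, so H_0 ≅ Z.
  H_1: rank ker ∂_1 − rank ∂_2 = (10 − 4) − 6 = 0, and the invariant factors of ∂_2 are all 1, so H_1 ≅ 0.
  H_2: rank ker ∂_2 − rank ∂_3 = (10 − 6) − 4 = 0, and the invariant factors of ∂_3 are all 1, so H_2 ≅ 0.
  H_3: rank ker ∂_3 − rank ∂_4 = (5 − 4) − 0 = 1, and there is no ∂_4, so H_3 ≅ Z.

(K is a triangulation of the 3-sphere S^3.)

H_0 = Z,  H_1 = 0,  H_2 = 0,  H_3 = Z.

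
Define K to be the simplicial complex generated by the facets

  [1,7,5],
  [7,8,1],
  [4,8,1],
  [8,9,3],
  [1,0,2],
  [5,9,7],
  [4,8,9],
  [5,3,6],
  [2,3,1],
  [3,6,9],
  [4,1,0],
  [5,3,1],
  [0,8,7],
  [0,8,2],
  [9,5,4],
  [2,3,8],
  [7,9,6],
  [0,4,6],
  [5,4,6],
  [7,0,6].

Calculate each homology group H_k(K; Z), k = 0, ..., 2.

H_0 = Z,  H_1 = Z × Z/2,  H_2 = 0.

K has 10 vertices, 30 edges, 20 triangles.
rank ∂_0 = 0, rank ∂_1 = 9 ⇒ b_0 = 10 − 0 − 9 = 1; all invariant factors of ∂_1 are 1 so no torsion. So H_0 = Z.
rank ∂_1 = 9, rank ∂_2 = 20 ⇒ b_1 = 30 − 9 − 20 = 1; ∂_2 has invariant factor(s) [2] giving torsion. So H_1 = Z × Z/2.
rank ∂_2 = 20, rank ∂_3 = 0 ⇒ b_2 = 20 − 20 − 0 = 0. So H_2 = 0.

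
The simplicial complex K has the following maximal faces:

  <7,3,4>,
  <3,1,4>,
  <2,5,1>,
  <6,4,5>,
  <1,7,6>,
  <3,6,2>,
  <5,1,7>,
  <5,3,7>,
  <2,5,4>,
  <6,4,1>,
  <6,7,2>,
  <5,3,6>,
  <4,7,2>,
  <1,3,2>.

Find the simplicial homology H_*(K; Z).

Fix the vertex order 1 < 2 < 3 < 4 < 5 < 6 < 7 and write every simplex with vertices in increasing order. Then dim K = 2 and the simplices of K are:

  0-simplices (7): [1], [2], [3], [4], [5], [6], [7]
  1-simplices (21): [1,2], [1,3], [1,4], [1,5], [1,6], [1,7], [2,3], [2,4], [2,5], [2,6], [2,7], [3,4], [3,5], [3,6], [3,7], [4,5], [4,6], [4,7], [5,6], [5,7], [6,7]
  2-simplices (14): [1,2,3], [1,2,5], [1,3,4], [1,4,6], [1,5,7], [1,6,7], [2,3,6], [2,4,5], [2,4,7], [2,6,7], [3,4,7], [3,5,6], [3,5,7], [4,5,6]

Hence C_0 ≅ Z^7, C_1 ≅ Z^21, C_2 ≅ Z^14.

Boundary ∂_1: C_1 → C_0 sends each edge [p,q] (with p < q) to q − p.
The resulting 7×21 matrix has rank 6, and its Smith normal form has invariant factors (1,1,1,1,1,1).

The boundary map ∂_2: C_2 → C_1 sends each 2-simplex [p,q,r] to [q,r] − [p,r] + [p,q]. For instance
  ∂[1,4,6] = [4,6] − [1,6] + [1,4],
  ∂[2,3,6] = [3,6] − [2,6] + [2,3].
The resulting 21×14 matrix has rank 13, and its Smith normal form has invariant factors (1,1,1,1,1,1,1,1,1,1,1,1,1).

Computing H_k = (kernel of ∂_k) / (image of ∂_{k+1}):

  H_0: rank C_0 − rank ∂_1 = 7 − 6 = 1, and the invariant factors of ∂_1 are all 1, so H_0 = Z.
  H_1: rank ker ∂_1 − rank ∂_2 = (21 − 6) − 13 = 2, and the invariant factors of ∂_2 are all 1, so H_1 = Z^2.
  H_2: rank ker ∂_2 − rank ∂_3 = (14 − 13) − 0 = 1, and there is no ∂_3, so H_2 = Z.

H_0 = Z,  H_1 = Z^2,  H_2 = Z.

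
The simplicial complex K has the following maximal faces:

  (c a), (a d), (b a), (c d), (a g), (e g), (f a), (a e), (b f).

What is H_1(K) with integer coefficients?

We work with the vertex ordering a < b < c < d < e < f < g. The simplices of K, each written with vertices in increasing order, are:

  0-simplices (7): a, b, c, d, e, f, g
  1-simplices (9): ab, ac, ad, ae, af, ag, bf, cd, eg

giving chain groups C_0 ≅ Z^7, C_1 ≅ Z^9.

The boundary map ∂_1: C_1 → C_0 is given by ∂[p,q] = [q] − [p]. For instance
  ∂ab = b − a.
As a 7×9 matrix over Z this has rank 6, with invariant factors (1,1,1,1,1,1).

From H_k ≅ ker(∂_k) / im(∂_{k+1}) we obtain:

  H_1: rank ker ∂_1 − rank ∂_2 = (9 − 6) − 0 = 3, and there is no ∂_2, so H_1 ≅ Z^3.

H_1 ≅ Z^3.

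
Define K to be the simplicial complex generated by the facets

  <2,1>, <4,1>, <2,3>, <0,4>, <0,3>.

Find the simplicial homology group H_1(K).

K has 5 vertices, 5 edges.
rank ∂_1 = 4, rank ∂_2 = 0 ⇒ b_1 = 5 − 4 − 0 = 1. So H_1 = Z.

H_1 = Z.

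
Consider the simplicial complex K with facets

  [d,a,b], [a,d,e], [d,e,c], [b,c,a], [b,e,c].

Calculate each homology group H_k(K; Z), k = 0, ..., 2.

Order the vertices as a < b < c < d < e. Listing each simplex with vertices in this order, K has dimension 2 with simplices:

  0-simplices (5): a, b, c, d, e
  1-simplices (10): ab, ac, ad, ae, bc, bd, be, cd, ce, de
  2-simplices (5): abc, abd, ade, bce, cde

so the chain groups are C_0 ≅ Z^5, C_1 ≅ Z^10, C_2 ≅ Z^5.

∂_1: C_1 → C_0 is given by ∂[p,q] = [q] − [p]. For instance
  ∂be = e − b.
This gives a 5×10 integer matrix of rank 4; reducing to Smith normal form yields diagonal entries (1,1,1,1).

Boundary ∂_2: C_2 → C_1 sends each 2-simplex [p,q,r] to [q,r] − [p,r] + [p,q]. For instance
  ∂abc = bc − ac + ab,
  ∂abd = bd − ad + ab.
As a 10×5 matrix over Z this has rank 5, with invariant factors (1,1,1,1,1).

Computing H_k = (kernel of ∂_k) / (image of ∂_{k+1}):

  H_0: rank C_0 − rank ∂_1 = 5 − 4 = 1, and the invariant factors of ∂_1 are all 1, so H_0 = Z.
  H_1: rank ker ∂_1 − rank ∂_2 = (10 − 4) − 5 = 1, and the invariant factors of ∂_2 are all 1, so H_1 = Z.
  H_2: rank ker ∂_2 − rank ∂_3 = (5 − 5) − 0 = 0, and there is no ∂_3, so H_2 = 0.

H_0 ≅ Z,  H_1 ≅ Z,  H_2 = 0.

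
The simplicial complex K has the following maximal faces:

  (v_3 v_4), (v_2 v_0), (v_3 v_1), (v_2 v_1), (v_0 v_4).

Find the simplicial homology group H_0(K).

H_0 = Z.

Fix the vertex order v_0 < v_1 < v_2 < v_3 < v_4 and write every simplex with vertices in increasing order. Then dim K = 1 and the simplices of K are:

  0-simplices (5): [v_0], [v_1], [v_2], [v_3], [v_4]
  1-simplices (5): [v_0,v_2], [v_0,v_4], [v_1,v_2], [v_1,v_3], [v_3,v_4]

Hence C_0 ≅ Z^5, C_1 ≅ Z^5.

∂_1: C_1 → C_0 maps an edge to its endpoints' difference, ∂[p,q] = q − p. For instance
  ∂[v_1,v_3] = [v_3] − [v_1].
The 5×5 boundary matrix has rank 4 and Smith normal form diag(1,1,1,1).

From H_k ≅ ker(∂_k) / im(∂_{k+1}) we obtain:

  H_0: rank C_0 − rank ∂_1 = 5 − 4 = 1, and the invariant factors of ∂_1 are all 1, so H_0 ≅ Z.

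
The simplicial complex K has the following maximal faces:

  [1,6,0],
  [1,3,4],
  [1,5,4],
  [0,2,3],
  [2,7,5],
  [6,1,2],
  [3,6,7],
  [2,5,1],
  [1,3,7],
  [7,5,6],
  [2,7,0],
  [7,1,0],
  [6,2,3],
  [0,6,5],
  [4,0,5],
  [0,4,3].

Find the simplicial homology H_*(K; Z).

Order the vertices as 0 < 1 < 2 < 3 < 4 < 5 < 6 < 7. Listing each simplex with vertices in this order, K has dimension 2 with simplices:

  0-simplices (8): [0], [1], [2], [3], [4], [5], [6], [7]
  1-simplices (24): (24 of them)
  2-simplices (16): [0,1,6], [0,1,7], [0,2,3], [0,2,7], [0,3,4], [0,4,5], [0,5,6], [1,2,5], [1,2,6], [1,3,4], [1,3,7], [1,4,5], [2,3,6], [2,5,7], [3,6,7], [5,6,7]

giving chain groups C_0 ≅ Z^8, C_1 ≅ Z^24, C_2 ≅ Z^16.

The boundary map ∂_1: C_1 → C_0 sends each edge [p,q] (with p < q) to q − p.
The 8×24 boundary matrix has rank 7 and Smith normal form diag(1,1,1,1,1,1,1).

Boundary ∂_2: C_2 → C_1 acts by ∂[p,q,r] = [q,r] − [p,r] + [p,q]. For instance
  ∂[5,6,7] = [6,7] − [5,7] + [5,6],
  ∂[1,2,5] = [2,5] − [1,5] + [1,2].
As a 24×16 matrix over Z this has rank 15, with invariant factors (1,1,1,1,1,1,1,1,1,1,1,1,1,1,1).

Computing H_k = (kernel of ∂_k) / (image of ∂_{k+1}):

  H_0: rank C_0 − rank ∂_1 = 8 − 7 = 1, and the invariant factors of ∂_1 are all 1, so H_0 ≅ Z.
  H_1: rank ker ∂_1 − rank ∂_2 = (24 − 7) − 15 = 2, and the invariant factors of ∂_2 are all 1, so H_1 ≅ Z^2.
  H_2: rank ker ∂_2 − rank ∂_3 = (16 − 15) − 0 = 1, and there is no ∂_3, so H_2 ≅ Z.

As a check, the Euler characteristic is 8 − 24 + 16 = 0, which agrees with 1 − 2 + 1 = 0.

H_0 ≅ Z,  H_1 ≅ Z^2,  H_2 ≅ Z.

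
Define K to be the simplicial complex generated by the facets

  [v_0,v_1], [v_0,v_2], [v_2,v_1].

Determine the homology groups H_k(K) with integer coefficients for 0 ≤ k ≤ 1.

H_0 = Z,  H_1 = Z.

Fix the vertex order v_0 < v_1 < v_2 and write every simplex with vertices in increasing order. Then dim K = 1 and the simplices of K are:

  0-simplices (3): [v_0], [v_1], [v_2]
  1-simplices (3): [v_0,v_1], [v_0,v_2], [v_1,v_2]

so the chain groups are C_0 ≅ Z^3, C_1 ≅ Z^3.

The boundary map ∂_1: C_1 → C_0 maps an edge to its endpoints' difference, ∂[p,q] = q − p. For instance
  ∂[v_0,v_2] = [v_2] − [v_0].
The resulting 3×3 matrix has rank 2, and its Smith normal form has invariant factors (1,1).

Now H_k = ker ∂_k / im ∂_{k+1}, so:

  H_0: rank C_0 − rank ∂_1 = 3 − 2 = 1, and the invariant factors of ∂_1 are all 1, so H_0 ≅ Z.
  H_1: rank ker ∂_1 − rank ∂_2 = (3 − 2) − 0 = 1, and there is no ∂_2, so H_1 ≅ Z.

(K is a triangulation of the circle S^1.)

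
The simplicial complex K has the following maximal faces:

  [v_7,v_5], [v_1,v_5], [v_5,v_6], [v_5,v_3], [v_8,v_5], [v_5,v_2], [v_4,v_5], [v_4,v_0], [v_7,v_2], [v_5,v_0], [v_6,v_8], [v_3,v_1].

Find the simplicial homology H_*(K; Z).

Fix the vertex order v_0 < v_1 < v_2 < v_3 < v_4 < v_5 < v_6 < v_7 < v_8 and write every simplex with vertices in increasing order. Then dim K = 1 and the simplices of K are:

  0-simplices (9): [v_0], [v_1], [v_2], [v_3], [v_4], [v_5], [v_6], [v_7], [v_8]
  1-simplices (12): [v_0,v_4], [v_0,v_5], [v_1,v_3], [v_1,v_5], [v_2,v_5], [v_2,v_7], [v_3,v_5], [v_4,v_5], [v_5,v_6], [v_5,v_7], [v_5,v_8], [v_6,v_8]

Hence C_0 ≅ Z^9, C_1 ≅ Z^12.

Boundary ∂_1: C_1 → C_0 maps an edge to its endpoints' difference, ∂[p,q] = q − p.
The 9×12 boundary matrix has rank 8 and Smith normal form diag(1,1,1,1,1,1,1,1).

Reading off H_k = ker ∂_k / im ∂_{k+1}:

  H_0: rank C_0 − rank ∂_1 = 9 − 8 = 1, and the invariant factors of ∂_1 are all 1, so H_0 = Z.
  H_1: rank ker ∂_1 − rank ∂_2 = (12 − 8) − 0 = 4, and there is no ∂_2, so H_1 = Z^4.

As a check, the Euler characteristic is 9 − 12 = -3, which agrees with 1 − 4 = -3.

H_0 = Z,  H_1 = Z^4.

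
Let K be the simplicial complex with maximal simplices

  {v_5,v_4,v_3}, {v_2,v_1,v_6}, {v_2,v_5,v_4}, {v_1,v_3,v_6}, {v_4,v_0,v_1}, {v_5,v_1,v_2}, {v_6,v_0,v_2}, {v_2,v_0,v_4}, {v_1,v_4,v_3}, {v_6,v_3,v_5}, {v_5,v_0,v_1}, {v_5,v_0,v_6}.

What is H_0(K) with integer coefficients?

Fix the vertex order v_0 < v_1 < v_2 < v_3 < v_4 < v_5 < v_6 and write every simplex with vertices in increasing order. Then dim K = 2 and the simplices of K are:

  0-simplices (7): [v_0], [v_1], [v_2], [v_3], [v_4], [v_5], [v_6]
  1-simplices (18): (18 of them)
  2-simplices (12): (12 of them)

so the chain groups are C_0 ≅ Z^7, C_1 ≅ Z^18, C_2 ≅ Z^12.

Boundary ∂_1: C_1 → C_0 sends each edge [p,q] (with p < q) to q − p. For instance
  ∂[v_0,v_4] = [v_4] − [v_0].
As a 7×18 matrix over Z this has rank 6, with invariant factors (1,1,1,1,1,1).

∂_2: C_2 → C_1 sends each 2-simplex [p,q,r] to [q,r] − [p,r] + [p,q]. For instance
  ∂[v_1,v_2,v_6] = [v_2,v_6] − [v_1,v_6] + [v_1,v_2],
  ∂[v_3,v_5,v_6] = [v_5,v_6] − [v_3,v_6] + [v_3,v_5].
This gives a 18×12 integer matrix of rank 12; reducing to Smith normal form yields diagonal entries (1,1,1,1,1,1,1,1,1,1,1,2).

Now H_k = ker ∂_k / im ∂_{k+1}, so:

  H_0: rank C_0 − rank ∂_1 = 7 − 6 = 1, and the invariant factors of ∂_1 are all 1, so H_0 ≅ Z.

H_0 ≅ Z.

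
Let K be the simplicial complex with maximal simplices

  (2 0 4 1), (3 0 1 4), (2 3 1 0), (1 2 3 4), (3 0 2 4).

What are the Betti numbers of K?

b_0 = 1, b_1 = 0, b_2 = 0, b_3 = 1.

We work with the vertex ordering 0 < 1 < 2 < 3 < 4. The simplices of K, each written with vertices in increasing order, are:

  0-simplices (5): [0], [1], [2], [3], [4]
  1-simplices (10): [0,1], [0,2], [0,3], [0,4], [1,2], [1,3], [1,4], [2,3], [2,4], [3,4]
  2-simplices (10): [0,1,2], [0,1,3], [0,1,4], [0,2,3], [0,2,4], [0,3,4], [1,2,3], [1,2,4], [1,3,4], [2,3,4]
  3-simplices (5): [0,1,2,3], [0,1,2,4], [0,1,3,4], [0,2,3,4], [1,2,3,4]

so the chain groups are C_0 ≅ Z^5, C_1 ≅ Z^10, C_2 ≅ Z^10, C_3 ≅ Z^5.

The boundary map ∂_1: C_1 → C_0 sends each edge [p,q] (with p < q) to q − p. For instance
  ∂[2,4] = [4] − [2].
As a 5×10 matrix over Z this has rank 4, with invariant factors (1,1,1,1).

Boundary ∂_2: C_2 → C_1 maps a triangle to the signed sum of its edges. For instance
  ∂[0,1,4] = [1,4] − [0,4] + [0,1],
  ∂[0,1,2] = [1,2] − [0,2] + [0,1].
The 10×10 boundary matrix has rank 6 and Smith normal form diag(1,1,1,1,1,1).

∂_3: C_3 → C_2 sends each 3-simplex σ to the alternating sum Σ_i (−1)^i (σ with its i-th vertex removed). For instance
  ∂[0,1,2,3] = [1,2,3] − [0,2,3] + [0,1,3] − [0,1,2],
  ∂[0,2,3,4] = [2,3,4] − [0,3,4] + [0,2,4] − [0,2,3].
The 10×5 boundary matrix has rank 4 and Smith normal form diag(1,1,1,1).

Reading off H_k = ker ∂_k / im ∂_{k+1}:

  H_0: rank C_0 − rank ∂_1 = 5 − 4 = 1, and the invariant factors of ∂_1 are all 1, so H_0 = Z.
  H_1: rank ker ∂_1 − rank ∂_2 = (10 − 4) − 6 = 0, and the invariant factors of ∂_2 are all 1, so H_1 = 0.
  H_2: rank ker ∂_2 − rank ∂_3 = (10 − 6) − 4 = 0, and the invariant factors of ∂_3 are all 1, so H_2 = 0.
  H_3: rank ker ∂_3 − rank ∂_4 = (5 − 4) − 0 = 1, and there is no ∂_4, so H_3 = Z.

As a check, the Euler characteristic is 5 − 10 + 10 − 5 = 0, which agrees with 1 − 0 + 0 − 1 = 0.

Hence the Betti numbers are b_0 = 1, b_1 = 0, b_2 = 0, b_3 = 1.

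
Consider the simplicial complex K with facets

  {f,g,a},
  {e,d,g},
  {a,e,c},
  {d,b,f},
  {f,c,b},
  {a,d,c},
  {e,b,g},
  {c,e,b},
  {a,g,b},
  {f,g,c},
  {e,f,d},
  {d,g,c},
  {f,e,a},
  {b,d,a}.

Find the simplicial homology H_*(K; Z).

K has 7 vertices, 21 edges, 14 triangles.
rank ∂_0 = 0, rank ∂_1 = 6 ⇒ b_0 = 7 − 0 − 6 = 1; all invariant factors of ∂_1 are 1 so no torsion. So H_0 ≅ Z.
rank ∂_1 = 6, rank ∂_2 = 13 ⇒ b_1 = 21 − 6 − 13 = 2; all invariant factors of ∂_2 are 1 so no torsion. So H_1 ≅ Z^2.
rank ∂_2 = 13, rank ∂_3 = 0 ⇒ b_2 = 14 − 13 − 0 = 1. So H_2 ≅ Z.

H_0 ≅ Z,  H_1 ≅ Z^2,  H_2 ≅ Z.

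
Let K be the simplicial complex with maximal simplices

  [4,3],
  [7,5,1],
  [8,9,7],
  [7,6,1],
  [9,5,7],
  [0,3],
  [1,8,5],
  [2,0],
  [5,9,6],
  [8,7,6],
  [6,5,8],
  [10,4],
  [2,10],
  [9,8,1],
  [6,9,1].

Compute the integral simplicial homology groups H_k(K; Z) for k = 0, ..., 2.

H_0 ≅ Z^2,  H_1 ≅ Z ⊕ Z/2,  H_2 = 0.

Order the vertices as 0 < 1 < 2 < 3 < 4 < 5 < 6 < 7 < 8 < 9 < 10. Listing each simplex with vertices in this order, K has dimension 2 with simplices:

  0-simplices (11): [0], [1], [2], [3], [4], [5], [6], [7], [8], [9], [10]
  1-simplices (20): [0,2], [0,3], [1,5], [1,6], [1,7], [1,8], [1,9], [2,10], [3,4], [4,10], [5,6], [5,7], [5,8], [5,9], [6,7], [6,8], [6,9], [7,8], [7,9], [8,9]
  2-simplices (10): [1,5,7], [1,5,8], [1,6,7], [1,6,9], [1,8,9], [5,6,8], [5,6,9], [5,7,9], [6,7,8], [7,8,9]

giving chain groups C_0 ≅ Z^11, C_1 ≅ Z^20, C_2 ≅ Z^10.

∂_1: C_1 → C_0 is given by ∂[p,q] = [q] − [p]. For instance
  ∂[2,10] = [10] − [2].
As a 11×20 matrix over Z this has rank 9, with invariant factors (1,1,1,1,1,1,1,1,1).

Boundary ∂_2: C_2 → C_1 maps a triangle to the signed sum of its edges. For instance
  ∂[5,6,9] = [6,9] − [5,9] + [5,6],
  ∂[7,8,9] = [8,9] − [7,9] + [7,8].
The 20×10 boundary matrix has rank 10 and Smith normal form diag(1,1,1,1,1,1,1,1,1,2).

Now H_k = ker ∂_k / im ∂_{k+1}, so:

  H_0: rank C_0 − rank ∂_1 = 11 − 9 = 2, and the invariant factors of ∂_1 are all 1, so H_0 ≅ Z^2.
  H_1: rank ker ∂_1 − rank ∂_2 = (20 − 9) − 10 = 1, and ∂_2 has invariant factor 2 > 1, so H_1 ≅ Z ⊕ Z/2.
  H_2: rank ker ∂_2 − rank ∂_3 = (10 − 10) − 0 = 0, and there is no ∂_3, so H_2 ≅ 0.

(K is a triangulation of the disjoint union of the real projective plane RP^2 and the circle S^1.)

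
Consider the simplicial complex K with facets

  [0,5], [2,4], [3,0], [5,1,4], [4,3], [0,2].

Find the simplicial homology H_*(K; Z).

Fix the vertex order 0 < 1 < 2 < 3 < 4 < 5 and write every simplex with vertices in increasing order. Then dim K = 2 and the simplices of K are:

  0-simplices (6): [0], [1], [2], [3], [4], [5]
  1-simplices (8): [0,2], [0,3], [0,5], [1,4], [1,5], [2,4], [3,4], [4,5]
  2-simplices (1): [1,4,5]

giving chain groups C_0 ≅ Z^6, C_1 ≅ Z^8, C_2 ≅ Z^1.

∂_1: C_1 → C_0 sends each edge [p,q] (with p < q) to q − p. For instance
  ∂[1,5] = [5] − [1].
As a 6×8 matrix over Z this has rank 5, with invariant factors (1,1,1,1,1).

Boundary ∂_2: C_2 → C_1 maps a triangle to the signed sum of its edges. For instance
  ∂[1,4,5] = [4,5] − [1,5] + [1,4].
This gives a 8×1 integer matrix of rank 1; reducing to Smith normal form yields diagonal entries (1).

From H_k ≅ ker(∂_k) / im(∂_{k+1}) we obtain:

  H_0: rank C_0 − rank ∂_1 = 6 − 5 = 1, and the invariant factors of ∂_1 are all 1, so H_0 ≅ Z.
  H_1: rank ker ∂_1 − rank ∂_2 = (8 − 5) − 1 = 2, and the invariant factors of ∂_2 are all 1, so H_1 ≅ Z^2.
  H_2: rank ker ∂_2 − rank ∂_3 = (1 − 1) − 0 = 0, and there is no ∂_3, so H_2 ≅ 0.

As a check, the Euler characteristic is 6 − 8 + 1 = -1, which agrees with 1 − 2 + 0 = -1.

H_0 = Z,  H_1 = Z^2,  H_2 = 0.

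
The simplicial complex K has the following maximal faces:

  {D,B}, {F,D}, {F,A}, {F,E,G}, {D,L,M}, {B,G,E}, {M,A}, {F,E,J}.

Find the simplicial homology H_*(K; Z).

We work with the vertex ordering A < B < D < E < F < G < J < L < M. The simplices of K, each written with vertices in increasing order, are:

  0-simplices (9): A, B, D, E, F, G, J, L, M
  1-simplices (14): AF, AM, BD, BE, BG, DF, DL, DM, EF, EG, EJ, FG, FJ, LM
  2-simplices (4): BEG, DLM, EFG, EFJ

Hence C_0 ≅ Z^9, C_1 ≅ Z^14, C_2 ≅ Z^4.

The boundary map ∂_1: C_1 → C_0 maps an edge to its endpoints' difference, ∂[p,q] = q − p.
The 9×14 boundary matrix has rank 8 and Smith normal form diag(1,1,1,1,1,1,1,1).

Boundary ∂_2: C_2 → C_1 acts by ∂[p,q,r] = [q,r] − [p,r] + [p,q]. For instance
  ∂EFG = FG − EG + EF,
  ∂DLM = LM − DM + DL.
This gives a 14×4 integer matrix of rank 4; reducing to Smith normal form yields diagonal entries (1,1,1,1).

Now H_k = ker ∂_k / im ∂_{k+1}, so:

  H_0: rank C_0 − rank ∂_1 = 9 − 8 = 1, and the invariant factors of ∂_1 are all 1, so H_0 ≅ Z.
  H_1: rank ker ∂_1 − rank ∂_2 = (14 − 8) − 4 = 2, and the invariant factors of ∂_2 are all 1, so H_1 ≅ Z^2.
  H_2: rank ker ∂_2 − rank ∂_3 = (4 − 4) − 0 = 0, and there is no ∂_3, so H_2 ≅ 0.

H_0 = Z,  H_1 = Z^2,  H_2 = 0.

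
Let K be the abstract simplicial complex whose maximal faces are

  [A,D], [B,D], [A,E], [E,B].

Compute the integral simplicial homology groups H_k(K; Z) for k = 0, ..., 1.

Take the total order A < B < D < E on the vertex set. Then K (dimension 1) consists of the simplices:

  0-simplices (4): A, B, D, E
  1-simplices (4): AD, AE, BD, BE

Hence C_0 ≅ Z^4, C_1 ≅ Z^4.

∂_1: C_1 → C_0 sends each edge [p,q] (with p < q) to q − p. For instance
  ∂AD = D − A.
As a 4×4 matrix over Z this has rank 3, with invariant factors (1,1,1).

Reading off H_k = ker ∂_k / im ∂_{k+1}:

  H_0: rank C_0 − rank ∂_1 = 4 − 3 = 1, and the invariant factors of ∂_1 are all 1, so H_0 = Z.
  H_1: rank ker ∂_1 − rank ∂_2 = (4 − 3) − 0 = 1, and there is no ∂_2, so H_1 = Z.

H_0 ≅ Z,  H_1 ≅ Z.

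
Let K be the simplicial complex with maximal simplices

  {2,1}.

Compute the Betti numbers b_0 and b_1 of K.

b_0 = 1, b_1 = 0.

We work with the vertex ordering 1 < 2. The simplices of K, each written with vertices in increasing order, are:

  0-simplices (2): [1], [2]
  1-simplices (1): [1,2]

giving chain groups C_0 ≅ Z^2, C_1 ≅ Z^1.

∂_1: C_1 → C_0 is given by ∂[p,q] = [q] − [p]. For instance
  ∂[1,2] = [2] − [1].
The 2×1 boundary matrix has rank 1 and Smith normal form diag(1).

From H_k ≅ ker(∂_k) / im(∂_{k+1}) we obtain:

  H_0: rank C_0 − rank ∂_1 = 2 − 1 = 1, and the invariant factors of ∂_1 are all 1, so H_0 = Z.
  H_1: rank ker ∂_1 − rank ∂_2 = (1 − 1) − 0 = 0, and there is no ∂_2, so H_1 = 0.

As a check, the Euler characteristic is 2 − 1 = 1, which agrees with 1 − 0 = 1.

Hence the Betti numbers are b_0 = 1, b_1 = 0.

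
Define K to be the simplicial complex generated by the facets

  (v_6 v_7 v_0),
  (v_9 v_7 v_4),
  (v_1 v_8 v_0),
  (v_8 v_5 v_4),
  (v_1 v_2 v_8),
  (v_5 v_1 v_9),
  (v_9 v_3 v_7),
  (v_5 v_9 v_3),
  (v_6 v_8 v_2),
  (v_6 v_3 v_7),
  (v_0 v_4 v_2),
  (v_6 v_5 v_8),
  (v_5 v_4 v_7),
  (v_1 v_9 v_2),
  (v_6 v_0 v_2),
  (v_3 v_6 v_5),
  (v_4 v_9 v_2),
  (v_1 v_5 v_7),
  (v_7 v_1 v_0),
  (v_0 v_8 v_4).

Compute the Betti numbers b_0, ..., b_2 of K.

b_0 = 1, b_1 = 1, b_2 = 0.

Order the vertices as v_0 < v_1 < v_2 < v_3 < v_4 < v_5 < v_6 < v_7 < v_8 < v_9. Listing each simplex with vertices in this order, K has dimension 2 with simplices:

  0-simplices (10): [v_0], [v_1], [v_2], [v_3], [v_4], [v_5], [v_6], [v_7], [v_8], [v_9]
  1-simplices (30): (30 of them)
  2-simplices (20): (20 of them)

so the chain groups are C_0 ≅ Z^10, C_1 ≅ Z^30, C_2 ≅ Z^20.

The boundary map ∂_1: C_1 → C_0 sends each edge [p,q] (with p < q) to q − p.
This gives a 10×30 integer matrix of rank 9; reducing to Smith normal form yields diagonal entries (1,1,1,1,1,1,1,1,1).

∂_2: C_2 → C_1 sends each 2-simplex [p,q,r] to [q,r] − [p,r] + [p,q]. For instance
  ∂[v_4,v_5,v_8] = [v_5,v_8] − [v_4,v_8] + [v_4,v_5],
  ∂[v_3,v_5,v_9] = [v_5,v_9] − [v_3,v_9] + [v_3,v_5].
As a 30×20 matrix over Z this has rank 20, with invariant factors (1,1,1,1,1,1,1,1,1,1,1,1,1,1,1,1,1,1,1,2).

Reading off H_k = ker ∂_k / im ∂_{k+1}:

  H_0: rank C_0 − rank ∂_1 = 10 − 9 = 1, and the invariant factors of ∂_1 are all 1, so H_0 ≅ Z.
  H_1: rank ker ∂_1 − rank ∂_2 = (30 − 9) − 20 = 1, and ∂_2 has invariant factor 2 > 1, so H_1 ≅ Z ⊕ Z/2.
  H_2: rank ker ∂_2 − rank ∂_3 = (20 − 20) − 0 = 0, and there is no ∂_3, so H_2 ≅ 0.

Hence the Betti numbers are b_0 = 1, b_1 = 1, b_2 = 0.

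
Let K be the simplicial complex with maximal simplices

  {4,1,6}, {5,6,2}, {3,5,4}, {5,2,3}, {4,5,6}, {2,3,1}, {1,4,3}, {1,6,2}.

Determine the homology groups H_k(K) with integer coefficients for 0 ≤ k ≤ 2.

Take the total order 1 < 2 < 3 < 4 < 5 < 6 on the vertex set. Then K (dimension 2) consists of the simplices:

  0-simplices (6): [1], [2], [3], [4], [5], [6]
  1-simplices (12): [1,2], [1,3], [1,4], [1,6], [2,3], [2,5], [2,6], [3,4], [3,5], [4,5], [4,6], [5,6]
  2-simplices (8): [1,2,3], [1,2,6], [1,3,4], [1,4,6], [2,3,5], [2,5,6], [3,4,5], [4,5,6]

so the chain groups are C_0 ≅ Z^6, C_1 ≅ Z^12, C_2 ≅ Z^8.

∂_1: C_1 → C_0 maps an edge to its endpoints' difference, ∂[p,q] = q − p.
The 6×12 boundary matrix has rank 5 and Smith normal form diag(1,1,1,1,1).

The boundary map ∂_2: C_2 → C_1 acts by ∂[p,q,r] = [q,r] − [p,r] + [p,q]. For instance
  ∂[2,3,5] = [3,5] − [2,5] + [2,3],
  ∂[1,2,6] = [2,6] − [1,6] + [1,2].
The resulting 12×8 matrix has rank 7, and its Smith normal form has invariant factors (1,1,1,1,1,1,1).

Computing H_k = (kernel of ∂_k) / (image of ∂_{k+1}):

  H_0: rank C_0 − rank ∂_1 = 6 − 5 = 1, and the invariant factors of ∂_1 are all 1, so H_0 = Z.
  H_1: rank ker ∂_1 − rank ∂_2 = (12 − 5) − 7 = 0, and the invariant factors of ∂_2 are all 1, so H_1 = 0.
  H_2: rank ker ∂_2 − rank ∂_3 = (8 − 7) − 0 = 1, and there is no ∂_3, so H_2 = Z.

H_0 = Z,  H_1 = 0,  H_2 = Z.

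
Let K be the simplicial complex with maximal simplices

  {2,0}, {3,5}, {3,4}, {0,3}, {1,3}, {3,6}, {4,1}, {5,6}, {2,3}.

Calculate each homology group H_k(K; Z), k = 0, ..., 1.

H_0 = Z,  H_1 = Z^3.

Fix the vertex order 0 < 1 < 2 < 3 < 4 < 5 < 6 and write every simplex with vertices in increasing order. Then dim K = 1 and the simplices of K are:

  0-simplices (7): [0], [1], [2], [3], [4], [5], [6]
  1-simplices (9): [0,2], [0,3], [1,3], [1,4], [2,3], [3,4], [3,5], [3,6], [5,6]

Hence C_0 ≅ Z^7, C_1 ≅ Z^9.

Boundary ∂_1: C_1 → C_0 maps an edge to its endpoints' difference, ∂[p,q] = q − p. For instance
  ∂[3,6] = [6] − [3].
The resulting 7×9 matrix has rank 6, and its Smith normal form has invariant factors (1,1,1,1,1,1).

Now H_k = ker ∂_k / im ∂_{k+1}, so:

  H_0: rank C_0 − rank ∂_1 = 7 − 6 = 1, and the invariant factors of ∂_1 are all 1, so H_0 ≅ Z.
  H_1: rank ker ∂_1 − rank ∂_2 = (9 − 6) − 0 = 3, and there is no ∂_2, so H_1 ≅ Z^3.

(K is a triangulation of a wedge of 3 circles.)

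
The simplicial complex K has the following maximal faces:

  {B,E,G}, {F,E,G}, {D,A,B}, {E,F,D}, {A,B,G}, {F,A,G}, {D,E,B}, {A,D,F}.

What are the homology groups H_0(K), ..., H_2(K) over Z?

H_0 = Z,  H_1 = 0,  H_2 = Z.

K has 6 vertices, 12 edges, 8 triangles.
rank ∂_0 = 0, rank ∂_1 = 5 ⇒ b_0 = 6 − 0 − 5 = 1; all invariant factors of ∂_1 are 1 so no torsion. So H_0 ≅ Z.
rank ∂_1 = 5, rank ∂_2 = 7 ⇒ b_1 = 12 − 5 − 7 = 0; all invariant factors of ∂_2 are 1 so no torsion. So H_1 ≅ 0.
rank ∂_2 = 7, rank ∂_3 = 0 ⇒ b_2 = 8 − 7 − 0 = 1. So H_2 ≅ Z.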